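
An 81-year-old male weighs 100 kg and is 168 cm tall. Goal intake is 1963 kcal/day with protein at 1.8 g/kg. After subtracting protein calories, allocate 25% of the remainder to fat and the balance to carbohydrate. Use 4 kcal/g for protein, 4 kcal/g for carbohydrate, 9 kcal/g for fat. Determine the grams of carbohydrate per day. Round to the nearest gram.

Protein = 1.8 × 100 = 180 g → 180 × 4 = 720 kcal.
Non-protein calories = 1963 − 720 = 1243 kcal.
Fat: 25% × 1243 = 310.75 kcal; carbohydrate: 932.25 kcal.
Carbohydrate: 932.25 kcal ÷ 4 kcal/g = 233.0625 g.

233 g/day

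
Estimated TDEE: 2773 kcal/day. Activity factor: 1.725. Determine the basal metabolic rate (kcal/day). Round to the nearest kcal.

BMR = TEE ÷ activity factor = 2773 ÷ 1.725 = 1607.5362 kcal/day.

1608 kcal/day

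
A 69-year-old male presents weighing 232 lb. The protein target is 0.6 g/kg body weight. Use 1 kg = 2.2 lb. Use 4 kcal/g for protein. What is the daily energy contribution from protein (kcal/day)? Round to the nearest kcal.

253 kcal/day

Weight in kg = 232 ÷ 2.2 = 105.4545 kg.
Protein = 0.6 g/kg × 105.4545 kg = 63.2727 g/day.
Protein energy = 63.2727 g × 4 kcal/g = 253.0909 kcal/day.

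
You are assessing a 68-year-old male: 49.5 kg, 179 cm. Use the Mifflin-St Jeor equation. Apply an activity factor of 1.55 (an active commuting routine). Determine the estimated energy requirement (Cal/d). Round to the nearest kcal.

1982 Cal/d

Mifflin-St Jeor (male): BMR = 10(49.5) + 6.25(179) − 5(68) + 5 = 495 + 1118.75 − 340 + 5 = 1278.75 kcal/day.
TEE = BMR × activity factor = 1278.75 × 1.55 = 1982.0625 kcal/day.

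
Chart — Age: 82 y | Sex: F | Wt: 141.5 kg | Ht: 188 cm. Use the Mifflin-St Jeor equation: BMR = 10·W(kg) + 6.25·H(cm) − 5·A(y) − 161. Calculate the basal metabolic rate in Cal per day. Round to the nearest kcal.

Mifflin-St Jeor (female): BMR = 10(141.5) + 6.25(188) − 5(82) − 161 = 1415 + 1175 − 410 − 161 = 2019 kcal/day.

2019 Cal per day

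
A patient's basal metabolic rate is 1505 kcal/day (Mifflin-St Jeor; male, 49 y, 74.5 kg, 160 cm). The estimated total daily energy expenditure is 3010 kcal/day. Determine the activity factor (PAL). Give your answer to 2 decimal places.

Activity factor = TEE ÷ BMR = 3010 ÷ 1505 = 2.

2.00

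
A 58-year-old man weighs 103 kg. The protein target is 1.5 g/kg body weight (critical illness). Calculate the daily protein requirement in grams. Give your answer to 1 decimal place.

Protein = 1.5 g/kg × 103 kg = 154.5 g/day.

154.5 g/day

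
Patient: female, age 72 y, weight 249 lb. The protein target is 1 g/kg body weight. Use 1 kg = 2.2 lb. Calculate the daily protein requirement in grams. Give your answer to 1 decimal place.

113.2 g/day

Weight in kg = 249 ÷ 2.2 = 113.1818 kg.
Protein = 1 g/kg × 113.1818 kg = 113.1818 g/day.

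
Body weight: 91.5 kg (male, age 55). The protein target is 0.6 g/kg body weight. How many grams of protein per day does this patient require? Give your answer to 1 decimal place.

Protein = 0.6 g/kg × 91.5 kg = 54.9 g/day.

54.9 g/day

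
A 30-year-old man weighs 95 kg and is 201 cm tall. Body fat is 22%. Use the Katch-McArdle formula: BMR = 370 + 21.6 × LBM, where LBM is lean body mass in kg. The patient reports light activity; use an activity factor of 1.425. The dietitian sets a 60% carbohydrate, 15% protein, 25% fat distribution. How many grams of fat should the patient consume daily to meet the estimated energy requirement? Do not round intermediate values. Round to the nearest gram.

LBM = 95 × (1 − 0.22) = 74.1 kg. Katch-McArdle: BMR = 370 + 21.6 × 74.1 = 1970.56 kcal/day.
TEE = 1970.56 × 1.425 = 2808.048 kcal/day.
Fat energy = 25% × 2808.048 = 702.012 kcal.
Fat = 702.012 ÷ 9 kcal/g = 78.0013 g.

78 g/day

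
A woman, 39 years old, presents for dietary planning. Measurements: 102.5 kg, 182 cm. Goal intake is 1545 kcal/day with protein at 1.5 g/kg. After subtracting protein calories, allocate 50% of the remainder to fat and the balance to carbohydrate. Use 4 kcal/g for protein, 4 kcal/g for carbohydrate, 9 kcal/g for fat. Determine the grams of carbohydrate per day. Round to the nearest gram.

Protein = 1.5 × 102.5 = 153.75 g → 153.75 × 4 = 615 kcal.
Non-protein calories = 1545 − 615 = 930 kcal.
Fat: 50% × 930 = 465 kcal; carbohydrate: 465 kcal.
Carbohydrate: 465 kcal ÷ 4 kcal/g = 116.25 g.

116 g/day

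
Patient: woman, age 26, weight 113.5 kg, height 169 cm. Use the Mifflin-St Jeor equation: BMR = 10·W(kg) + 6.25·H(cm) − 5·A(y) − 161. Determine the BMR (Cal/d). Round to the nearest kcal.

1900 Cal/d

Mifflin-St Jeor (female): BMR = 10(113.5) + 6.25(169) − 5(26) − 161 = 1135 + 1056.25 − 130 − 161 = 1900.25 kcal/day.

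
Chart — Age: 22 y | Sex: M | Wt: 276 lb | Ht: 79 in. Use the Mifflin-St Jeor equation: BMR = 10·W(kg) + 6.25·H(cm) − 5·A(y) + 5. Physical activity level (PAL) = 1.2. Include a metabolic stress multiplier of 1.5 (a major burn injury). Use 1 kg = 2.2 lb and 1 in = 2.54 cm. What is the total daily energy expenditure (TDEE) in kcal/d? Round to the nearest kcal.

4327 kcal/d

Convert to metric: weight = 276 ÷ 2.2 = 125.4545 kg; height = 79 × 2.54 = 200.66 cm.
Mifflin-St Jeor (male): BMR = 10(125.4545) + 6.25(200.66) − 5(22) + 5 = 1254.5455 + 1254.125 − 110 + 5 = 2403.6705 kcal/day.
TEE = BMR × activity factor = 2403.6705 × 1.2 = 2884.4045 kcal/day.
Apply stress factor: 2884.4045 × 1.5 = 4326.6068 kcal/day.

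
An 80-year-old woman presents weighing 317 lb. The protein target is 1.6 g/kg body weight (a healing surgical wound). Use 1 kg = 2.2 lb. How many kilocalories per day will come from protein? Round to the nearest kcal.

Weight in kg = 317 ÷ 2.2 = 144.0909 kg.
Protein = 1.6 g/kg × 144.0909 kg = 230.5455 g/day.
Protein energy = 230.5455 g × 4 kcal/g = 922.1818 kcal/day.

922 kcal/day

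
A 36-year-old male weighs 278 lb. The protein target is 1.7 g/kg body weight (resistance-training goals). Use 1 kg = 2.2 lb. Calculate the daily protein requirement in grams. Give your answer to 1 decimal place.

214.8 g/day

Weight in kg = 278 ÷ 2.2 = 126.3636 kg.
Protein = 1.7 g/kg × 126.3636 kg = 214.8182 g/day.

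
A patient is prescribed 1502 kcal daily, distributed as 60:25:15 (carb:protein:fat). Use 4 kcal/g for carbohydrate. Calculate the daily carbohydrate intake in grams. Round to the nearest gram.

225 g/day

Carbohydrate energy = 60% × 1502 = 901.2 kcal.
At 4 kcal/g: 901.2 ÷ 4 = 225.3 g.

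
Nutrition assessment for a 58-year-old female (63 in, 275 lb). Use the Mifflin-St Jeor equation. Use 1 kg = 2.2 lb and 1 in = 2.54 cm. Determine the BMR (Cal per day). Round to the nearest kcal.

1799 Cal per day

Convert to metric: weight = 275 ÷ 2.2 = 125 kg; height = 63 × 2.54 = 160.02 cm.
Mifflin-St Jeor (female): BMR = 10(125) + 6.25(160.02) − 5(58) − 161 = 1250 + 1000.125 − 290 − 161 = 1799.125 kcal/day.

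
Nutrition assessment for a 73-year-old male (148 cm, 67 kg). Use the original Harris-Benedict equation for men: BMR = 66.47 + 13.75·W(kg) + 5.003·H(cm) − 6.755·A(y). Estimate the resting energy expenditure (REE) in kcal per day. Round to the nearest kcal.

Harris-Benedict: BMR = 66.47 + 13.75(67) + 5.003(148) − 6.755(73) = 1235.049 kcal/day.

1235 kcal per day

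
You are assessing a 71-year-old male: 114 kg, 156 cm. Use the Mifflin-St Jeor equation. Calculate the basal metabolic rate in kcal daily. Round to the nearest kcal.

1765 kcal daily

Mifflin-St Jeor (male): BMR = 10(114) + 6.25(156) − 5(71) + 5 = 1140 + 975 − 355 + 5 = 1765 kcal/day.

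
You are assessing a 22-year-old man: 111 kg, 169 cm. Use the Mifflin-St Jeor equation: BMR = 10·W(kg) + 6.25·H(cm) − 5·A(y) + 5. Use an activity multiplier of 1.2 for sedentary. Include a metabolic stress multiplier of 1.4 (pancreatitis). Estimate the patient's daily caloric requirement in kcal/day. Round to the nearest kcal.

3463 kcal/day

Mifflin-St Jeor (male): BMR = 10(111) + 6.25(169) − 5(22) + 5 = 1110 + 1056.25 − 110 + 5 = 2061.25 kcal/day.
TEE = BMR × activity factor = 2061.25 × 1.2 = 2473.5 kcal/day.
Apply stress factor: 2473.5 × 1.4 = 3462.9 kcal/day.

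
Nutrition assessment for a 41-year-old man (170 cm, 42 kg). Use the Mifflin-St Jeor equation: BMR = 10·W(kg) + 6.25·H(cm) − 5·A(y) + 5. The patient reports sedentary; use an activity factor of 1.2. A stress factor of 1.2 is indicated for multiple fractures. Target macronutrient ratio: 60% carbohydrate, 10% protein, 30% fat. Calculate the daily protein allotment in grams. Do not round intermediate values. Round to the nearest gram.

46 g/day

Mifflin-St Jeor (male): BMR = 10(42) + 6.25(170) − 5(41) + 5 = 420 + 1062.5 − 205 + 5 = 1282.5 kcal/day.
TEE = 1282.5 × 1.2 = 1539 kcal/day.
With stress factor 1.2: 1539 × 1.2 = 1846.8 kcal/day.
Protein energy = 10% × 1846.8 = 184.68 kcal.
Protein = 184.68 ÷ 4 kcal/g = 46.17 g.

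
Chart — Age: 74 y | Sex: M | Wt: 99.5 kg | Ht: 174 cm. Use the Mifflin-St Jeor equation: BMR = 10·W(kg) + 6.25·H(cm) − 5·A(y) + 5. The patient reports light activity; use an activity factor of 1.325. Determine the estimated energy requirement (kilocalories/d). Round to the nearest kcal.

Mifflin-St Jeor (male): BMR = 10(99.5) + 6.25(174) − 5(74) + 5 = 995 + 1087.5 − 370 + 5 = 1717.5 kcal/day.
TEE = BMR × activity factor = 1717.5 × 1.325 = 2275.6875 kcal/day.

2276 kilocalories/d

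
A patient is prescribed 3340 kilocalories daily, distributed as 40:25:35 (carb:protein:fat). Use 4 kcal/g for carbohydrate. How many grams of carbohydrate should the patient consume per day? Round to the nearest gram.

Carbohydrate energy = 40% × 3340 = 1336 kcal.
At 4 kcal/g: 1336 ÷ 4 = 334 g.

334 g/day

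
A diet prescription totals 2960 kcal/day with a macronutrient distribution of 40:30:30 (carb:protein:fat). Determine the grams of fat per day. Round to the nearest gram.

99 g/day

Fat energy = 30% × 2960 = 888 kcal.
At 9 kcal/g: 888 ÷ 9 = 98.6667 g.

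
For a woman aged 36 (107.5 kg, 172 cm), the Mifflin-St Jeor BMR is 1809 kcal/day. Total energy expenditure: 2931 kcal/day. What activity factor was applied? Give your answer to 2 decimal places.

Activity factor = TEE ÷ BMR = 2931 ÷ 1809 = 1.62.

1.62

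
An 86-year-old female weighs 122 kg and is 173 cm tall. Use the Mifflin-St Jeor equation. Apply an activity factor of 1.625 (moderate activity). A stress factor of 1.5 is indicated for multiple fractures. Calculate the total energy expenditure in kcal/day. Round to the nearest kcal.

Mifflin-St Jeor (female): BMR = 10(122) + 6.25(173) − 5(86) − 161 = 1220 + 1081.25 − 430 − 161 = 1710.25 kcal/day.
TEE = BMR × activity factor = 1710.25 × 1.625 = 2779.1563 kcal/day.
Apply stress factor: 2779.1563 × 1.5 = 4168.7344 kcal/day.

4169 kcal/day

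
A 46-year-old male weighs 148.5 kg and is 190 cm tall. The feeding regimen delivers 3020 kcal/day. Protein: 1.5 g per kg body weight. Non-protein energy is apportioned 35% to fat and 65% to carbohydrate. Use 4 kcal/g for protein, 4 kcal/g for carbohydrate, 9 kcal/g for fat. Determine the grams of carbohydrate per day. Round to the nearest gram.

346 g/day

Protein = 1.5 × 148.5 = 222.75 g → 222.75 × 4 = 891 kcal.
Non-protein calories = 3020 − 891 = 2129 kcal.
Fat: 35% × 2129 = 745.15 kcal; carbohydrate: 1383.85 kcal.
Carbohydrate: 1383.85 kcal ÷ 4 kcal/g = 345.9625 g.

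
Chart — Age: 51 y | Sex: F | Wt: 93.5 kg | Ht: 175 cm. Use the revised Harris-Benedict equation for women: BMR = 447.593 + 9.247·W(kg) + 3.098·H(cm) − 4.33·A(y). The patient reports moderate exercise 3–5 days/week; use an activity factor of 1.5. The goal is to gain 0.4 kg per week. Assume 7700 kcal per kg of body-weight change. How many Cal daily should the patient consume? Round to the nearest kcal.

2890 Cal daily

Harris-Benedict: BMR = 447.593 + 9.247(93.5) + 3.098(175) − 4.33(51) = 1633.5075 kcal/day.
TEE = 1633.5075 × 1.5 = 2450.2613 kcal/day.
Required daily surplus = 0.4 × 7700 ÷ 7 = 440 kcal/day.
Target intake = 2450.2613 + 440 = 2890.2613 kcal/day.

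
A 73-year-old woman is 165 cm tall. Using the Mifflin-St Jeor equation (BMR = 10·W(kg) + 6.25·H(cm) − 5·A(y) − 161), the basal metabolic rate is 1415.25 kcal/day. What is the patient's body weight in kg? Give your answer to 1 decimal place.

1415.25 = 10·W + 6.25(165) − 5(73) − 161
10·W = 1415.25 − 505.25 = 910, so W = 91 kg.

91.0 kg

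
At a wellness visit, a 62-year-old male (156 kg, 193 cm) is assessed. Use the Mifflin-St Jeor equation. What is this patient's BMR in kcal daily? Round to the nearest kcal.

2461 kcal daily

Mifflin-St Jeor (male): BMR = 10(156) + 6.25(193) − 5(62) + 5 = 1560 + 1206.25 − 310 + 5 = 2461.25 kcal/day.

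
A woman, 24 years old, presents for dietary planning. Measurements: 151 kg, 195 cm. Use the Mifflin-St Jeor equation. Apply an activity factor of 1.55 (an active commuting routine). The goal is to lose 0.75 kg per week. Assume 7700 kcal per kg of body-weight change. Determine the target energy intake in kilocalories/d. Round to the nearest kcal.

2969 kilocalories/d

Mifflin-St Jeor (female): BMR = 10(151) + 6.25(195) − 5(24) − 161 = 1510 + 1218.75 − 120 − 161 = 2447.75 kcal/day.
TEE = 2447.75 × 1.55 = 3794.0125 kcal/day.
Required daily deficit = 0.75 × 7700 ÷ 7 = 825 kcal/day.
Target intake = 3794.0125 − 825 = 2969.0125 kcal/day.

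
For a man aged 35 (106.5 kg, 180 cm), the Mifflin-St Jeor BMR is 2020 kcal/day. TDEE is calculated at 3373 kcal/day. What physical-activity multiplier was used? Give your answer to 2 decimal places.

Activity factor = TEE ÷ BMR = 3373 ÷ 2020 = 1.67.

1.67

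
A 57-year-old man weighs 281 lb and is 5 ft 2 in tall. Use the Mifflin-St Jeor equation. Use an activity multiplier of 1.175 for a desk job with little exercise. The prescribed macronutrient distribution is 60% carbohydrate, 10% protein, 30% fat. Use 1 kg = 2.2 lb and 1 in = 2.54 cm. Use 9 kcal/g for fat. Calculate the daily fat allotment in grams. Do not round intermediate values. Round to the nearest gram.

Convert to metric: weight = 281 ÷ 2.2 = 127.7273 kg; height = (5×12 + 2) × 2.54 = 62 × 2.54 = 157.48 cm.
Mifflin-St Jeor (male): BMR = 10(127.7273) + 6.25(157.48) − 5(57) + 5 = 1277.2727 + 984.25 − 285 + 5 = 1981.5227 kcal/day.
TEE = 1981.5227 × 1.175 = 2328.2892 kcal/day.
Fat energy = 30% × 2328.2892 = 698.4868 kcal.
Fat = 698.4868 ÷ 9 kcal/g = 77.6096 g.

78 g/day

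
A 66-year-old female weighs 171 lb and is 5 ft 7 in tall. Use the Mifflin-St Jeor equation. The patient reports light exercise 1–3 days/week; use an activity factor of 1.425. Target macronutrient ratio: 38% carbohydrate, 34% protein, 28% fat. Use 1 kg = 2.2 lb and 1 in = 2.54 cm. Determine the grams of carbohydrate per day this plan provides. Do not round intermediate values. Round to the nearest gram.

Convert to metric: weight = 171 ÷ 2.2 = 77.7273 kg; height = (5×12 + 7) × 2.54 = 67 × 2.54 = 170.18 cm.
Mifflin-St Jeor (female): BMR = 10(77.7273) + 6.25(170.18) − 5(66) − 161 = 777.2727 + 1063.625 − 330 − 161 = 1349.8977 kcal/day.
TEE = 1349.8977 × 1.425 = 1923.6043 kcal/day.
Carbohydrate energy = 38% × 1923.6043 = 730.9696 kcal.
Carbohydrate = 730.9696 ÷ 4 kcal/g = 182.7424 g.

183 g/day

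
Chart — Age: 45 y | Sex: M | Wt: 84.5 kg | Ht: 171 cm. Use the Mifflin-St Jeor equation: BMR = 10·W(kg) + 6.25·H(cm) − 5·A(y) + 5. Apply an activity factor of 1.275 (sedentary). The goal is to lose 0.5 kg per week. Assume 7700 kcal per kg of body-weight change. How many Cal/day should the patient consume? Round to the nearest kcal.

Mifflin-St Jeor (male): BMR = 10(84.5) + 6.25(171) − 5(45) + 5 = 845 + 1068.75 − 225 + 5 = 1693.75 kcal/day.
TEE = 1693.75 × 1.275 = 2159.5313 kcal/day.
Required daily deficit = 0.5 × 7700 ÷ 7 = 550 kcal/day.
Target intake = 2159.5313 − 550 = 1609.5313 kcal/day.

1610 Cal/day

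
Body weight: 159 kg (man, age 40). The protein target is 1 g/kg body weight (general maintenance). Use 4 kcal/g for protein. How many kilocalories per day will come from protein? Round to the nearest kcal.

Protein = 1 g/kg × 159 kg = 159 g/day.
Protein energy = 159 g × 4 kcal/g = 636 kcal/day.

636 kcal/day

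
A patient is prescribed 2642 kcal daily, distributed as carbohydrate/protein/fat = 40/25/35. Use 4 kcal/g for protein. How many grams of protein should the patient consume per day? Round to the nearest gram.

Protein energy = 25% × 2642 = 660.5 kcal.
At 4 kcal/g: 660.5 ÷ 4 = 165.125 g.

165 g/day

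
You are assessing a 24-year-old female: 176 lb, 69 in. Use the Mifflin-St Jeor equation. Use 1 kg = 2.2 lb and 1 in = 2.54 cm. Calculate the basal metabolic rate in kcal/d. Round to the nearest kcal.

1614 kcal/d

Convert to metric: weight = 176 ÷ 2.2 = 80 kg; height = 69 × 2.54 = 175.26 cm.
Mifflin-St Jeor (female): BMR = 10(80) + 6.25(175.26) − 5(24) − 161 = 800 + 1095.375 − 120 − 161 = 1614.375 kcal/day.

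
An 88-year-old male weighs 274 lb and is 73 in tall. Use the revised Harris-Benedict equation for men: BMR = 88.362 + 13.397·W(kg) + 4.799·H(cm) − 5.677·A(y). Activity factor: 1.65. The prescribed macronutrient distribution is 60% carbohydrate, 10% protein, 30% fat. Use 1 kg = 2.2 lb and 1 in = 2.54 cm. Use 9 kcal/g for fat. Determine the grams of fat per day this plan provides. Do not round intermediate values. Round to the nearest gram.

118 g/day

Convert to metric: weight = 274 ÷ 2.2 = 124.5455 kg; height = 73 × 2.54 = 185.42 cm.
Harris-Benedict: BMR = 88.362 + 13.397(124.5455) + 4.799(185.42) − 5.677(88) = 2147.152 kcal/day.
TEE = 2147.152 × 1.65 = 3542.8009 kcal/day.
Fat energy = 30% × 3542.8009 = 1062.8403 kcal.
Fat = 1062.8403 ÷ 9 kcal/g = 118.0934 g.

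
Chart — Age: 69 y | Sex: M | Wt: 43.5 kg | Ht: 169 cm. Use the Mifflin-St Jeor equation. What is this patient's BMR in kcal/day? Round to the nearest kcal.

1151 kcal/day

Mifflin-St Jeor (male): BMR = 10(43.5) + 6.25(169) − 5(69) + 5 = 435 + 1056.25 − 345 + 5 = 1151.25 kcal/day.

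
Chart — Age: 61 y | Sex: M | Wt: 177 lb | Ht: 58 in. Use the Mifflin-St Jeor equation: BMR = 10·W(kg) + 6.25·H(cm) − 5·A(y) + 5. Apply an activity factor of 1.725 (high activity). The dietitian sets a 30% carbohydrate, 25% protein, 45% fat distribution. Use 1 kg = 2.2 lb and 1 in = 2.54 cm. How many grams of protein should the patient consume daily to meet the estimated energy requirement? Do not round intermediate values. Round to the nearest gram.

Convert to metric: weight = 177 ÷ 2.2 = 80.4545 kg; height = 58 × 2.54 = 147.32 cm.
Mifflin-St Jeor (male): BMR = 10(80.4545) + 6.25(147.32) − 5(61) + 5 = 804.5455 + 920.75 − 305 + 5 = 1425.2955 kcal/day.
TEE = 1425.2955 × 1.725 = 2458.6347 kcal/day.
Protein energy = 25% × 2458.6347 = 614.6587 kcal.
Protein = 614.6587 ÷ 4 kcal/g = 153.6647 g.

154 g/day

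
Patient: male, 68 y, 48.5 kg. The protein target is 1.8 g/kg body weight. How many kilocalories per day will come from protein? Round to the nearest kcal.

Protein = 1.8 g/kg × 48.5 kg = 87.3 g/day.
Protein energy = 87.3 g × 4 kcal/g = 349.2 kcal/day.

349 kcal/day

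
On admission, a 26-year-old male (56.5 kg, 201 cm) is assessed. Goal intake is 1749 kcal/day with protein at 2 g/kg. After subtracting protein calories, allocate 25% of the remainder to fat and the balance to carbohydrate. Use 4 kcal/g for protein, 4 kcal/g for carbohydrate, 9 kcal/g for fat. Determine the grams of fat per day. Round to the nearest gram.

Protein = 2 × 56.5 = 113 g → 113 × 4 = 452 kcal.
Non-protein calories = 1749 − 452 = 1297 kcal.
Fat: 25% × 1297 = 324.25 kcal; carbohydrate: 972.75 kcal.
Fat: 324.25 kcal ÷ 9 kcal/g = 36.0278 g.

36 g/day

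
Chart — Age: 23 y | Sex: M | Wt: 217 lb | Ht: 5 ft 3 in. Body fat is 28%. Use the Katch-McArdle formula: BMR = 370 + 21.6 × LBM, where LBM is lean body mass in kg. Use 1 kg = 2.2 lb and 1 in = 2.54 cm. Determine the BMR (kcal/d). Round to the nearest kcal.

Convert to metric: weight = 217 ÷ 2.2 = 98.6364 kg; height = (5×12 + 3) × 2.54 = 63 × 2.54 = 160.02 cm.
LBM = 98.6364 × (1 − 0.28) = 71.0182 kg. Katch-McArdle: BMR = 370 + 21.6 × 71.0182 = 1903.9927 kcal/day.

1904 kcal/d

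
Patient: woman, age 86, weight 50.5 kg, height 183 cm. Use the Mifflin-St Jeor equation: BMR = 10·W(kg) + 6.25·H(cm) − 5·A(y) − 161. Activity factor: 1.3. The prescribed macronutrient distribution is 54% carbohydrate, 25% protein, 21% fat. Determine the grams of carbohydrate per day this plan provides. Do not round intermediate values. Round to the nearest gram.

Mifflin-St Jeor (female): BMR = 10(50.5) + 6.25(183) − 5(86) − 161 = 505 + 1143.75 − 430 − 161 = 1057.75 kcal/day.
TEE = 1057.75 × 1.3 = 1375.075 kcal/day.
Carbohydrate energy = 54% × 1375.075 = 742.5405 kcal.
Carbohydrate = 742.5405 ÷ 4 kcal/g = 185.6351 g.

186 g/day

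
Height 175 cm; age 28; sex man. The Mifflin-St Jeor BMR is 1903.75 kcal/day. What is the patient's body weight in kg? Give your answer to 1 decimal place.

1903.75 = 10·W + 6.25(175) − 5(28) + 5
10·W = 1903.75 − 958.75 = 945, so W = 94.5 kg.

94.5 kg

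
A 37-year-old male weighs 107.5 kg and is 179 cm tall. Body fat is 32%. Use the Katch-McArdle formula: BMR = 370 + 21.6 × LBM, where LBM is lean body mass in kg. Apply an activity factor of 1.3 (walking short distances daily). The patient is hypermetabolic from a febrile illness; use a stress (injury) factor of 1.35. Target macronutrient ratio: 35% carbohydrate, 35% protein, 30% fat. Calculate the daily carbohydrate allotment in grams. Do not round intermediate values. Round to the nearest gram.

LBM = 107.5 × (1 − 0.32) = 73.1 kg. Katch-McArdle: BMR = 370 + 21.6 × 73.1 = 1948.96 kcal/day.
TEE = 1948.96 × 1.3 = 2533.648 kcal/day.
With stress factor 1.35: 2533.648 × 1.35 = 3420.4248 kcal/day.
Carbohydrate energy = 35% × 3420.4248 = 1197.1487 kcal.
Carbohydrate = 1197.1487 ÷ 4 kcal/g = 299.2872 g.

299 g/day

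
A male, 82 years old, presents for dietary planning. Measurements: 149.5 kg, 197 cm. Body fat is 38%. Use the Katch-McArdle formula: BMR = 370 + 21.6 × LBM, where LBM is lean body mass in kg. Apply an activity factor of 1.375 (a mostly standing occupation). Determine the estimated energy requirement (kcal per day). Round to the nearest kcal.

LBM = 149.5 × (1 − 0.38) = 92.69 kg. Katch-McArdle: BMR = 370 + 21.6 × 92.69 = 2372.104 kcal/day.
TEE = BMR × activity factor = 2372.104 × 1.375 = 3261.643 kcal/day.

3262 kcal per day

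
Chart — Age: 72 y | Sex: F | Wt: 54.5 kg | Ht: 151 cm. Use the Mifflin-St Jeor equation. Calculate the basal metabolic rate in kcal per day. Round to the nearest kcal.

968 kcal per day

Mifflin-St Jeor (female): BMR = 10(54.5) + 6.25(151) − 5(72) − 161 = 545 + 943.75 − 360 − 161 = 967.75 kcal/day.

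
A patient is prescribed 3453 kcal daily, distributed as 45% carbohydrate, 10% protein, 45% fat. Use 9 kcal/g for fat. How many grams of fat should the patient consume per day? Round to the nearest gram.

173 g/day

Fat energy = 45% × 3453 = 1553.85 kcal.
At 9 kcal/g: 1553.85 ÷ 9 = 172.65 g.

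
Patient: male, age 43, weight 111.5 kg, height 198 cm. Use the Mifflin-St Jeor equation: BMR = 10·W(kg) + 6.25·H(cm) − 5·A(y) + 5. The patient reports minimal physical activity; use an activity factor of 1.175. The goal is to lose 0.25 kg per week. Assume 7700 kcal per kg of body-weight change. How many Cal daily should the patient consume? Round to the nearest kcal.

2242 Cal daily

Mifflin-St Jeor (male): BMR = 10(111.5) + 6.25(198) − 5(43) + 5 = 1115 + 1237.5 − 215 + 5 = 2142.5 kcal/day.
TEE = 2142.5 × 1.175 = 2517.4375 kcal/day.
Required daily deficit = 0.25 × 7700 ÷ 7 = 275 kcal/day.
Target intake = 2517.4375 − 275 = 2242.4375 kcal/day.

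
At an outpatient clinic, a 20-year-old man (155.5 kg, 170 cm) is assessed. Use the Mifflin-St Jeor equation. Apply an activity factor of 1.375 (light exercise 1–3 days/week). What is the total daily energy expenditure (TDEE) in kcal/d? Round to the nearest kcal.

3468 kcal/d

Mifflin-St Jeor (male): BMR = 10(155.5) + 6.25(170) − 5(20) + 5 = 1555 + 1062.5 − 100 + 5 = 2522.5 kcal/day.
TEE = BMR × activity factor = 2522.5 × 1.375 = 3468.4375 kcal/day.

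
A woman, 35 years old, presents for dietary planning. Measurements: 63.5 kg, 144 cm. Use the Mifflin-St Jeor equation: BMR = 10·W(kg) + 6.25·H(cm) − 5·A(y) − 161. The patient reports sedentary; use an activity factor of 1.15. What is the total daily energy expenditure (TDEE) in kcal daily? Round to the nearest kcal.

Mifflin-St Jeor (female): BMR = 10(63.5) + 6.25(144) − 5(35) − 161 = 635 + 900 − 175 − 161 = 1199 kcal/day.
TEE = BMR × activity factor = 1199 × 1.15 = 1378.85 kcal/day.

1379 kcal daily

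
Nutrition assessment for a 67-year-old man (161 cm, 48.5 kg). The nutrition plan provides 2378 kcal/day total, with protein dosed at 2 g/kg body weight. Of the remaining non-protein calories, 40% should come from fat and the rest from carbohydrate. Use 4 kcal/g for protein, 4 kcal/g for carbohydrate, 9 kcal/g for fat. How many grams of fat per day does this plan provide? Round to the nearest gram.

Protein = 2 × 48.5 = 97 g → 97 × 4 = 388 kcal.
Non-protein calories = 2378 − 388 = 1990 kcal.
Fat: 40% × 1990 = 796 kcal; carbohydrate: 1194 kcal.
Fat: 796 kcal ÷ 9 kcal/g = 88.4444 g.

88 g/day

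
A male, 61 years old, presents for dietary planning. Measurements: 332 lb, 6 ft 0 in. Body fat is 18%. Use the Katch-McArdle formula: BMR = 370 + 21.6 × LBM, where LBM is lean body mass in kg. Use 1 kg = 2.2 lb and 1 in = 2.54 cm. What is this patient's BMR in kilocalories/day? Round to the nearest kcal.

Convert to metric: weight = 332 ÷ 2.2 = 150.9091 kg; height = (6×12 + 0) × 2.54 = 72 × 2.54 = 182.88 cm.
LBM = 150.9091 × (1 − 0.18) = 123.7455 kg. Katch-McArdle: BMR = 370 + 21.6 × 123.7455 = 3042.9018 kcal/day.

3043 kilocalories/day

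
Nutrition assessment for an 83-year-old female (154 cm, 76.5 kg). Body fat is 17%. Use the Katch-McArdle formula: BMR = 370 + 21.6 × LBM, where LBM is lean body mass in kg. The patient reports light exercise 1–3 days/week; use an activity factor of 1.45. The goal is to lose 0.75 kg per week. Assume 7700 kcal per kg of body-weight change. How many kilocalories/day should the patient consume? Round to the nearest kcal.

1700 kilocalories/day

LBM = 76.5 × (1 − 0.17) = 63.495 kg. Katch-McArdle: BMR = 370 + 21.6 × 63.495 = 1741.492 kcal/day.
TEE = 1741.492 × 1.45 = 2525.1634 kcal/day.
Required daily deficit = 0.75 × 7700 ÷ 7 = 825 kcal/day.
Target intake = 2525.1634 − 825 = 1700.1634 kcal/day.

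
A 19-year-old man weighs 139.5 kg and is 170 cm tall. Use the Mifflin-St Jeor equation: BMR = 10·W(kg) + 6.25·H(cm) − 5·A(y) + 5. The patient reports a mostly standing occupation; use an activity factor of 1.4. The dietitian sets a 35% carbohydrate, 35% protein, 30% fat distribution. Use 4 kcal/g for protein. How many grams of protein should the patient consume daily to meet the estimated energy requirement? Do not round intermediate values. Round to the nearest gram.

Mifflin-St Jeor (male): BMR = 10(139.5) + 6.25(170) − 5(19) + 5 = 1395 + 1062.5 − 95 + 5 = 2367.5 kcal/day.
TEE = 2367.5 × 1.4 = 3314.5 kcal/day.
Protein energy = 35% × 3314.5 = 1160.075 kcal.
Protein = 1160.075 ÷ 4 kcal/g = 290.0188 g.

290 g/day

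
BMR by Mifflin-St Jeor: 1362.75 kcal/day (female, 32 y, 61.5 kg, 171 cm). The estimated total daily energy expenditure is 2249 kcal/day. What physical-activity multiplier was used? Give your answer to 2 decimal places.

Activity factor = TEE ÷ BMR = 2249 ÷ 1362.75 = 1.65.

1.65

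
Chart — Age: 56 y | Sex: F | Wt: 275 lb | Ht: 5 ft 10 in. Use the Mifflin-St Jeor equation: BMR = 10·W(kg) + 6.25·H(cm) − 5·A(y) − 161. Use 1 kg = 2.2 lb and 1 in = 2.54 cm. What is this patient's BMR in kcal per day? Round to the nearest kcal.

1920 kcal per day

Convert to metric: weight = 275 ÷ 2.2 = 125 kg; height = (5×12 + 10) × 2.54 = 70 × 2.54 = 177.8 cm.
Mifflin-St Jeor (female): BMR = 10(125) + 6.25(177.8) − 5(56) − 161 = 1250 + 1111.25 − 280 − 161 = 1920.25 kcal/day.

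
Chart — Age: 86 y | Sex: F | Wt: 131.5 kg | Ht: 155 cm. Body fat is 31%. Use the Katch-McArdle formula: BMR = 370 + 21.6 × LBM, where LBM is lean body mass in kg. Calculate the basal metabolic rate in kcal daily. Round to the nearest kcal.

LBM = 131.5 × (1 − 0.31) = 90.735 kg. Katch-McArdle: BMR = 370 + 21.6 × 90.735 = 2329.876 kcal/day.

2330 kcal daily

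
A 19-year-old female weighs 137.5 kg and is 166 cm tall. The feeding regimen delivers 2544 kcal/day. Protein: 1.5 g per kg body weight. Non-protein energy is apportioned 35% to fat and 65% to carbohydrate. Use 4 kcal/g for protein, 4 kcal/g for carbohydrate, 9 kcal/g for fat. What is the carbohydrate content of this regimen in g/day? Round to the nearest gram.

279 g/day

Protein = 1.5 × 137.5 = 206.25 g → 206.25 × 4 = 825 kcal.
Non-protein calories = 2544 − 825 = 1719 kcal.
Fat: 35% × 1719 = 601.65 kcal; carbohydrate: 1117.35 kcal.
Carbohydrate: 1117.35 kcal ÷ 4 kcal/g = 279.3375 g.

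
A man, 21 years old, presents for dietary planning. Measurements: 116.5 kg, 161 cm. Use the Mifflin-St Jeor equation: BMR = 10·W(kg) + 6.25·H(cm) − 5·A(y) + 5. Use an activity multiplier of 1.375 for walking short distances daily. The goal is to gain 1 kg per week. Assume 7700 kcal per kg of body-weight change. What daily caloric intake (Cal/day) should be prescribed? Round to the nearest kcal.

3948 Cal/day

Mifflin-St Jeor (male): BMR = 10(116.5) + 6.25(161) − 5(21) + 5 = 1165 + 1006.25 − 105 + 5 = 2071.25 kcal/day.
TEE = 2071.25 × 1.375 = 2847.9688 kcal/day.
Required daily surplus = 1 × 7700 ÷ 7 = 1100 kcal/day.
Target intake = 2847.9688 + 1100 = 3947.9688 kcal/day.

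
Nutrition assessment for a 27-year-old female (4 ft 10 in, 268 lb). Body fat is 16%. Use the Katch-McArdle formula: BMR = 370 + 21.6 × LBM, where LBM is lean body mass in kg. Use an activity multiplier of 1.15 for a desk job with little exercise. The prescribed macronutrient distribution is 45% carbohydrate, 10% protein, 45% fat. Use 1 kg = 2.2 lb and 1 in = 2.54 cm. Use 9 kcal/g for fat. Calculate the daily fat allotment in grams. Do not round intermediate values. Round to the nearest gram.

Convert to metric: weight = 268 ÷ 2.2 = 121.8182 kg; height = (4×12 + 10) × 2.54 = 58 × 2.54 = 147.32 cm.
LBM = 121.8182 × (1 − 0.16) = 102.3273 kg. Katch-McArdle: BMR = 370 + 21.6 × 102.3273 = 2580.2691 kcal/day.
TEE = 2580.2691 × 1.15 = 2967.3095 kcal/day.
Fat energy = 45% × 2967.3095 = 1335.2893 kcal.
Fat = 1335.2893 ÷ 9 kcal/g = 148.3655 g.

148 g/day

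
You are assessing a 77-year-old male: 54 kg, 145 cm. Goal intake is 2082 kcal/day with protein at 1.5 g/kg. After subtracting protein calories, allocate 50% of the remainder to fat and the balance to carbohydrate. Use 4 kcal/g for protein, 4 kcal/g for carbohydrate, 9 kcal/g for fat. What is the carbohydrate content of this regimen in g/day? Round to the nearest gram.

Protein = 1.5 × 54 = 81 g → 81 × 4 = 324 kcal.
Non-protein calories = 2082 − 324 = 1758 kcal.
Fat: 50% × 1758 = 879 kcal; carbohydrate: 879 kcal.
Carbohydrate: 879 kcal ÷ 4 kcal/g = 219.75 g.

220 g/day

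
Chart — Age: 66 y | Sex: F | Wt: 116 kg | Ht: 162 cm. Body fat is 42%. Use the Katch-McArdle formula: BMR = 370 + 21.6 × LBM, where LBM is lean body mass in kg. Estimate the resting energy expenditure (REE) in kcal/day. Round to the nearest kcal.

LBM = 116 × (1 − 0.42) = 67.28 kg. Katch-McArdle: BMR = 370 + 21.6 × 67.28 = 1823.248 kcal/day.

1823 kcal/day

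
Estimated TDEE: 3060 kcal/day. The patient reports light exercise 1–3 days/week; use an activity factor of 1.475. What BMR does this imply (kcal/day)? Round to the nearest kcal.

BMR = TEE ÷ activity factor = 3060 ÷ 1.475 = 2074.5763 kcal/day.

2075 kcal/day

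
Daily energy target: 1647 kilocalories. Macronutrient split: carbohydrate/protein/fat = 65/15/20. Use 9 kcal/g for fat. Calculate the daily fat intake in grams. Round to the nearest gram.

Fat energy = 20% × 1647 = 329.4 kcal.
At 9 kcal/g: 329.4 ÷ 9 = 36.6 g.

37 g/day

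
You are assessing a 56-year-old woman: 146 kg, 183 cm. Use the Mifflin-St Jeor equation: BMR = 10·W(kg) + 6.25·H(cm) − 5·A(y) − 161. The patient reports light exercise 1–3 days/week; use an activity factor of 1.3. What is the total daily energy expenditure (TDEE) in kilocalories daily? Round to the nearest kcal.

2812 kilocalories daily

Mifflin-St Jeor (female): BMR = 10(146) + 6.25(183) − 5(56) − 161 = 1460 + 1143.75 − 280 − 161 = 2162.75 kcal/day.
TEE = BMR × activity factor = 2162.75 × 1.3 = 2811.575 kcal/day.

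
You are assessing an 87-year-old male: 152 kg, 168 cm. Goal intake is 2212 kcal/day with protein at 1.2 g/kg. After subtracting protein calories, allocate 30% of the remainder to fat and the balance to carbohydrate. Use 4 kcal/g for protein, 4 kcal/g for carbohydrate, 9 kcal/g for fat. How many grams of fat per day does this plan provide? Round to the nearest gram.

Protein = 1.2 × 152 = 182.4 g → 182.4 × 4 = 729.6 kcal.
Non-protein calories = 2212 − 729.6 = 1482.4 kcal.
Fat: 30% × 1482.4 = 444.72 kcal; carbohydrate: 1037.68 kcal.
Fat: 444.72 kcal ÷ 9 kcal/g = 49.4133 g.

49 g/day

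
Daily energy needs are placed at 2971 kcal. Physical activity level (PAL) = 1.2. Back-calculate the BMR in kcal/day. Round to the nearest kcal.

BMR = TEE ÷ activity factor = 2971 ÷ 1.2 = 2475.8333 kcal/day.

2476 kcal/day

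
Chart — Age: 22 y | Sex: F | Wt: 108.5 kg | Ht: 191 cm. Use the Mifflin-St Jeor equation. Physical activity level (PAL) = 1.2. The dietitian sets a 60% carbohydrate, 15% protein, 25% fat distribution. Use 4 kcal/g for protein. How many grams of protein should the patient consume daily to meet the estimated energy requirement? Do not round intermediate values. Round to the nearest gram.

Mifflin-St Jeor (female): BMR = 10(108.5) + 6.25(191) − 5(22) − 161 = 1085 + 1193.75 − 110 − 161 = 2007.75 kcal/day.
TEE = 2007.75 × 1.2 = 2409.3 kcal/day.
Protein energy = 15% × 2409.3 = 361.395 kcal.
Protein = 361.395 ÷ 4 kcal/g = 90.3488 g.

90 g/day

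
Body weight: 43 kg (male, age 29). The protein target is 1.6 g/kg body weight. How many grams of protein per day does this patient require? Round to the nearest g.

69 g/day

Protein = 1.6 g/kg × 43 kg = 68.8 g/day.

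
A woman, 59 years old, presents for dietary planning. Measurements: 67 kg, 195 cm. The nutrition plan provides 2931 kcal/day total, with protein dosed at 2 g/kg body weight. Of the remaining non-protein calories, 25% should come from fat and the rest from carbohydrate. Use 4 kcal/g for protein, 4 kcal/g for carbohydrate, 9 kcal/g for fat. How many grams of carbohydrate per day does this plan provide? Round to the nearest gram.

449 g/day

Protein = 2 × 67 = 134 g → 134 × 4 = 536 kcal.
Non-protein calories = 2931 − 536 = 2395 kcal.
Fat: 25% × 2395 = 598.75 kcal; carbohydrate: 1796.25 kcal.
Carbohydrate: 1796.25 kcal ÷ 4 kcal/g = 449.0625 g.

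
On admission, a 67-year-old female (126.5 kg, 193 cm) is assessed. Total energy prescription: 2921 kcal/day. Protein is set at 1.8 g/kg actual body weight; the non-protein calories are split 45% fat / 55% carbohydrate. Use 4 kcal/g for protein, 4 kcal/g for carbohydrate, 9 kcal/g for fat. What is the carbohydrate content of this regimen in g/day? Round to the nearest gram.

Protein = 1.8 × 126.5 = 227.7 g → 227.7 × 4 = 910.8 kcal.
Non-protein calories = 2921 − 910.8 = 2010.2 kcal.
Fat: 45% × 2010.2 = 904.59 kcal; carbohydrate: 1105.61 kcal.
Carbohydrate: 1105.61 kcal ÷ 4 kcal/g = 276.4025 g.

276 g/day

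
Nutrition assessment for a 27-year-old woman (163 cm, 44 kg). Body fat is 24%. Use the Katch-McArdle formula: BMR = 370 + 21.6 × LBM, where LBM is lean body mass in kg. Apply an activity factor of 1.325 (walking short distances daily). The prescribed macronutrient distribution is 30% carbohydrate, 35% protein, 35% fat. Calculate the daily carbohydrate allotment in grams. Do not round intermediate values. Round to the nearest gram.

LBM = 44 × (1 − 0.24) = 33.44 kg. Katch-McArdle: BMR = 370 + 21.6 × 33.44 = 1092.304 kcal/day.
TEE = 1092.304 × 1.325 = 1447.3028 kcal/day.
Carbohydrate energy = 30% × 1447.3028 = 434.1908 kcal.
Carbohydrate = 434.1908 ÷ 4 kcal/g = 108.5477 g.

109 g/day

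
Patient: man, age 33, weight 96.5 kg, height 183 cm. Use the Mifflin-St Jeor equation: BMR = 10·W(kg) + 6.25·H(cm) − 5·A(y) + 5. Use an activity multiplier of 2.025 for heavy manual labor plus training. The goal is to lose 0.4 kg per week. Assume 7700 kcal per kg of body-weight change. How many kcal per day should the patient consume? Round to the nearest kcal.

Mifflin-St Jeor (male): BMR = 10(96.5) + 6.25(183) − 5(33) + 5 = 965 + 1143.75 − 165 + 5 = 1948.75 kcal/day.
TEE = 1948.75 × 2.025 = 3946.2188 kcal/day.
Required daily deficit = 0.4 × 7700 ÷ 7 = 440 kcal/day.
Target intake = 3946.2188 − 440 = 3506.2188 kcal/day.

3506 kcal per day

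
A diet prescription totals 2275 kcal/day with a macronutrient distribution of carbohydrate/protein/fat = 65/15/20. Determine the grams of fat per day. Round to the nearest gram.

Fat energy = 20% × 2275 = 455 kcal.
At 9 kcal/g: 455 ÷ 9 = 50.5556 g.

51 g/day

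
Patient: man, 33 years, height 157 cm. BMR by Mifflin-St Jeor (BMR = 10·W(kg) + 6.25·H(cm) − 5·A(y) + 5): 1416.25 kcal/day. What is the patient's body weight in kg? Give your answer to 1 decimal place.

1416.25 = 10·W + 6.25(157) − 5(33) + 5
10·W = 1416.25 − 821.25 = 595, so W = 59.5 kg.

59.5 kg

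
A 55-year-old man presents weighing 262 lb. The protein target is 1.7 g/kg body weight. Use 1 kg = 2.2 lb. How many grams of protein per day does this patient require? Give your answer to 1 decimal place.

Weight in kg = 262 ÷ 2.2 = 119.0909 kg.
Protein = 1.7 g/kg × 119.0909 kg = 202.4545 g/day.

202.5 g/day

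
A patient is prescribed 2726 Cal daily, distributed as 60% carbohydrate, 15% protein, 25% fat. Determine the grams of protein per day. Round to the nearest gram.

102 g/day

Protein energy = 15% × 2726 = 408.9 kcal.
At 4 kcal/g: 408.9 ÷ 4 = 102.225 g.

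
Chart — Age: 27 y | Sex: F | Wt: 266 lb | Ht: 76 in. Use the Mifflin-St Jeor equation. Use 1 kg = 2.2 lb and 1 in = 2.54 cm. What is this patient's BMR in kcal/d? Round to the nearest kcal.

2120 kcal/d

Convert to metric: weight = 266 ÷ 2.2 = 120.9091 kg; height = 76 × 2.54 = 193.04 cm.
Mifflin-St Jeor (female): BMR = 10(120.9091) + 6.25(193.04) − 5(27) − 161 = 1209.0909 + 1206.5 − 135 − 161 = 2119.5909 kcal/day.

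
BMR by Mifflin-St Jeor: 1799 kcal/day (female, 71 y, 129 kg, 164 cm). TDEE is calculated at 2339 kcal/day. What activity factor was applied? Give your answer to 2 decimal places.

1.30

Activity factor = TEE ÷ BMR = 2339 ÷ 1799 = 1.3.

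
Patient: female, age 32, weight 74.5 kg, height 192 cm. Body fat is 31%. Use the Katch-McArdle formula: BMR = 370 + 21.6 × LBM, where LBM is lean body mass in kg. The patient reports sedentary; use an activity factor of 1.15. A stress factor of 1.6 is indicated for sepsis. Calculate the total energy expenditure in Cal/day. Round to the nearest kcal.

2724 Cal/day

LBM = 74.5 × (1 − 0.31) = 51.405 kg. Katch-McArdle: BMR = 370 + 21.6 × 51.405 = 1480.348 kcal/day.
TEE = BMR × activity factor = 1480.348 × 1.15 = 1702.4002 kcal/day.
Apply stress factor: 1702.4002 × 1.6 = 2723.8403 kcal/day.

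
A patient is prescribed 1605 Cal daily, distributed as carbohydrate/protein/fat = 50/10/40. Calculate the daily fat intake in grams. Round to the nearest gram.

Fat energy = 40% × 1605 = 642 kcal.
At 9 kcal/g: 642 ÷ 9 = 71.3333 g.

71 g/day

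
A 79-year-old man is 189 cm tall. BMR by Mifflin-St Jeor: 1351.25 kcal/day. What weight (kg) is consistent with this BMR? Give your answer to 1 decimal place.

56.0 kg

1351.25 = 10·W + 6.25(189) − 5(79) + 5
10·W = 1351.25 − 791.25 = 560, so W = 56 kg.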